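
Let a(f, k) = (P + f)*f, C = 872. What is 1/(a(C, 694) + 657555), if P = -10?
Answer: 1/1409219 ≈ 7.0961e-7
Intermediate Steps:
a(f, k) = f*(-10 + f) (a(f, k) = (-10 + f)*f = f*(-10 + f))
1/(a(C, 694) + 657555) = 1/(872*(-10 + 872) + 657555) = 1/(872*862 + 657555) = 1/(751664 + 657555) = 1/1409219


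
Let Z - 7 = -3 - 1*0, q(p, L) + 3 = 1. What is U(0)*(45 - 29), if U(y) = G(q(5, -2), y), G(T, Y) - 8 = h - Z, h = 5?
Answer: 144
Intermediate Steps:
q(p, L) = -2 (q(p, L) = -3 + 1 = -2)
Z = 4 (Z = 7 + (-3 - 1*0) = 7 + (-3 + 0) = 7 - 3 = 4)
G(T, Y) = 9 (G(T, Y) = 8 + (5 - 1*4) = 8 + (5 - 4) = 8 + 1 = 9)
U(y) = 9
U(0)*(45 - 29) = 9*(45 - 29) = 9*16 = 144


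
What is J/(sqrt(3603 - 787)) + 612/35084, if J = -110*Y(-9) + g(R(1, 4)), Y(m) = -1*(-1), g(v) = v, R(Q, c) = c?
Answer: 153/8771 - 53*sqrt(11)/88 ≈ -1.9801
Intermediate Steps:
Y(m) = 1
J = -106 (J = -110*1 + 4 = -110 + 4 = -106)
J/(sqrt(3603 - 787)) + 612/35084 = -106/sqrt(3603 - 787) + 612/35084 = -106*sqrt(11)/176 + 612*(1/35084) = -106*sqrt(11)/176 + 153/8771 = -53*sqrt(11)/88 + 153/8771 = 153/8771 - 53*sqrt(11)/88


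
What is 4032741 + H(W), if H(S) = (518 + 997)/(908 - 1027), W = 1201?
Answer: 479894664/119 ≈ 4.0327e+6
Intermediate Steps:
H(S) = -1515/119 (H(S) = 1515/(-119) = 1515*(-1/119) = -1515/119)
4032741 + H(W) = 4032741 - 1515/119 = 479894664/119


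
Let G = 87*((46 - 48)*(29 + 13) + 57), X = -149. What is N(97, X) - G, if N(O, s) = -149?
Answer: 2200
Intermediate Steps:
G = -2349 (G = 87*(-2*42 + 57) = 87*(-84 + 57) = 87*(-27) = -2349)
N(97, X) - G = -149 - 1*(-2349) = -149 + 2349 = 2200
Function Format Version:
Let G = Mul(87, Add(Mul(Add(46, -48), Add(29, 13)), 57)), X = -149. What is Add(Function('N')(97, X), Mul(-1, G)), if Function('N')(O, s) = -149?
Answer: 2200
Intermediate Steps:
G = -2349 (G = Mul(87, Add(Mul(-2, 42), 57)) = Mul(87, Add(-84, 57)) = Mul(87, -27) = -2349)
Add(Function('N')(97, X), Mul(-1, G)) = Add(-149, Mul(-1, -2349)) = Add(-149, 2349) = 2200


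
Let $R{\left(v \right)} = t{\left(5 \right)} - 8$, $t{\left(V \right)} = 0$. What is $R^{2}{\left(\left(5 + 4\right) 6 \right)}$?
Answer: $64$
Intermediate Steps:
$R{\left(v \right)} = -8$ ($R{\left(v \right)} = 0 - 8 = -8$)
$R^{2}{\left(\left(5 + 4\right) 6 \right)} = \left(-8\right)^{2} = 64$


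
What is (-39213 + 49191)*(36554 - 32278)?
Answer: 42665928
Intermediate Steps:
(-39213 + 49191)*(36554 - 32278) = 9978*4276 = 42665928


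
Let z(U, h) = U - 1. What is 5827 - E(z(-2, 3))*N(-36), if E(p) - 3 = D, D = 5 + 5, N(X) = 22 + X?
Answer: 6009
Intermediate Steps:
z(U, h) = -1 + U
D = 10
E(p) = 13 (E(p) = 3 + 10 = 13)
5827 - E(z(-2, 3))*N(-36) = 5827 - 13*(22 - 36) = 5827 - 13*(-14) = 5827 - 1*(-182) = 5827 + 182 = 6009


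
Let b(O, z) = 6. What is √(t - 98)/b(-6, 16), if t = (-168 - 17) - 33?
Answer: I*√79/3 ≈ 2.9627*I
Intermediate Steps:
t = -218 (t = -185 - 33 = -218)
√(t - 98)/b(-6, 16) = √(-218 - 98)/6 = √(-316)*(⅙) = (2*I*√79)*(⅙) = I*√79/3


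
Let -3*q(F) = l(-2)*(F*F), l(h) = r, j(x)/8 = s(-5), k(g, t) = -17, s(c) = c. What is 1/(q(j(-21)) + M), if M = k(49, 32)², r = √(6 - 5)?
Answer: -3/733 ≈ -0.0040928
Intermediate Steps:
r = 1 (r = √1 = 1)
j(x) = -40 (j(x) = 8*(-5) = -40)
l(h) = 1
q(F) = -F²/3 (q(F) = -F*F/3 = -F²/3)
M = 289 (M = (-17)² = 289)
1/(q(j(-21)) + M) = 1/(-⅓*(-40)² + 289) = 1/(-⅓*1600 + 289) = 1/(-1600/3 + 289) = 1/(-733/3) = -3/733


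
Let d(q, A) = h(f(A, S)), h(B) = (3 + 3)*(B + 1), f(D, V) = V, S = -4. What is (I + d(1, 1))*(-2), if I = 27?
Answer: -18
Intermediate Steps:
h(B) = 6 + 6*B (h(B) = 6*(1 + B) = 6 + 6*B)
d(q, A) = -18 (d(q, A) = 6 + 6*(-4) = 6 - 24 = -18)
(I + d(1, 1))*(-2) = (27 - 18)*(-2) = 9*(-2) = -18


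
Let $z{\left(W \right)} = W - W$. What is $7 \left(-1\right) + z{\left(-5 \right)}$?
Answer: $-7$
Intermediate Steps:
$z{\left(W \right)} = 0$
$7 \left(-1\right) + z{\left(-5 \right)} = 7 \left(-1\right) + 0 = -7 + 0 = -7$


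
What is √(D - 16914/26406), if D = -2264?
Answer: I*√4873707987/1467 ≈ 47.588*I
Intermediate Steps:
√(D - 16914/26406) = √(-2264 - 16914/26406) = √(-2264 - 16914*1/26406) = √(-2264 - 2819/4401) = √(-9966683/4401) = I*√4873707987/1467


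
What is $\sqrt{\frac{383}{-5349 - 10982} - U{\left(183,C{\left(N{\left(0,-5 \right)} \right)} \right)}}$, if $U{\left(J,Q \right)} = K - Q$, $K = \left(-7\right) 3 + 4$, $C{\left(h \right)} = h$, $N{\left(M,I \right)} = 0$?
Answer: $\frac{2 \sqrt{1131917941}}{16331} \approx 4.1203$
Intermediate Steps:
$K = -17$ ($K = -21 + 4 = -17$)
$U{\left(J,Q \right)} = -17 - Q$
$\sqrt{\frac{383}{-5349 - 10982} - U{\left(183,C{\left(N{\left(0,-5 \right)} \right)} \right)}} = \sqrt{\frac{383}{-5349 - 10982} - \left(-17 - 0\right)} = \sqrt{\frac{383}{-16331} - \left(-17 + 0\right)} = \sqrt{383 \left(- \frac{1}{16331}\right) - -17} = \sqrt{- \frac{383}{16331} + 17} = \sqrt{\frac{277244}{16331}} = \frac{2 \sqrt{1131917941}}{16331}$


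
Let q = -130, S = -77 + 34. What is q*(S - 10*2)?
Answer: 8190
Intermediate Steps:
S = -43
q*(S - 10*2) = -130*(-43 - 10*2) = -130*(-43 - 20) = -130*(-63) = 8190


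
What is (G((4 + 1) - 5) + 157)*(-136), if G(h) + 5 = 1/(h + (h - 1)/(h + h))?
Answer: -20672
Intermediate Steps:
G(h) = -5 + 1/(h + (-1 + h)/(2*h)) (G(h) = -5 + 1/(h + (h - 1)/(h + h)) = -5 + 1/(h + (-1 + h)/((2*h))) = -5 + 1/(h + (-1 + h)*(1/(2*h))) = -5 + 1/(h + (-1 + h)/(2*h)))
(G((4 + 1) - 5) + 157)*(-136) = ((5 - 10*((4 + 1) - 5)**2 - 3*((4 + 1) - 5))/(-1 + ((4 + 1) - 5) + 2*((4 + 1) - 5)**2) + 157)*(-136) = ((5 - 10*(5 - 5)**2 - 3*(5 - 5))/(-1 + (5 - 5) + 2*(5 - 5)**2) + 157)*(-136) = ((5 - 10*0**2 - 3*0)/(-1 + 0 + 2*0**2) + 157)*(-136) = ((5 - 10*0 + 0)/(-1 + 0 + 2*0) + 157)*(-136) = ((5 + 0 + 0)/(-1 + 0 + 0) + 157)*(-136) = (5/(-1) + 157)*(-136) = (-1*5 + 157)*(-136) = (-5 + 157)*(-136) = 152*(-136) = -20672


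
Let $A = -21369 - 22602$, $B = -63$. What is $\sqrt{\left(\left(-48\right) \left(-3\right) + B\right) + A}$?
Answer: $i \sqrt{43890} \approx 209.5 i$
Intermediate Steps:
$A = -43971$
$\sqrt{\left(\left(-48\right) \left(-3\right) + B\right) + A} = \sqrt{\left(\left(-48\right) \left(-3\right) - 63\right) - 43971} = \sqrt{\left(144 - 63\right) - 43971} = \sqrt{81 - 43971} = \sqrt{-43890} = i \sqrt{43890}$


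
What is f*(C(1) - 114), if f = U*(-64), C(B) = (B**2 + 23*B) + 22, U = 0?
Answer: 0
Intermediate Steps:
C(B) = 22 + B**2 + 23*B
f = 0 (f = 0*(-64) = 0)
f*(C(1) - 114) = 0*((22 + 1**2 + 23*1) - 114) = 0*((22 + 1 + 23) - 114) = 0*(46 - 114) = 0*(-68) = 0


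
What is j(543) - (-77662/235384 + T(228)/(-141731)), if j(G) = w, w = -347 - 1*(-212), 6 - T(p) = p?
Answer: -2246404226183/16680604852 ≈ -134.67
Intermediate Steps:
T(p) = 6 - p
w = -135 (w = -347 + 212 = -135)
j(G) = -135
j(543) - (-77662/235384 + T(228)/(-141731)) = -135 - (-77662/235384 + (6 - 1*228)/(-141731)) = -135 - (-77662*1/235384 + (6 - 228)*(-1/141731)) = -135 - (-38831/117692 - 222*(-1/141731)) = -135 - (-38831/117692 + 222/141731) = -135 - 1*(-5477428837/16680604852) = -135 + 5477428837/16680604852 = -2246404226183/16680604852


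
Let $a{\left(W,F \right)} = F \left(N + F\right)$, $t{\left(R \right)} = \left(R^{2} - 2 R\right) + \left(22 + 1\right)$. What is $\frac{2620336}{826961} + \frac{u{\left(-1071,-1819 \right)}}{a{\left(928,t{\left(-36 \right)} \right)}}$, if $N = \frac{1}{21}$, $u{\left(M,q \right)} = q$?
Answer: $\frac{994793092939}{314043401516} \approx 3.1677$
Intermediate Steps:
$t{\left(R \right)} = 23 + R^{2} - 2 R$ ($t{\left(R \right)} = \left(R^{2} - 2 R\right) + 23 = 23 + R^{2} - 2 R$)
$N = \frac{1}{21} \approx 0.047619$
$a{\left(W,F \right)} = F \left(\frac{1}{21} + F\right)$
$\frac{2620336}{826961} + \frac{u{\left(-1071,-1819 \right)}}{a{\left(928,t{\left(-36 \right)} \right)}} = \frac{2620336}{826961} - \frac{1819}{\left(23 + \left(-36\right)^{2} - -72\right) \left(\frac{1}{21} + \left(23 + \left(-36\right)^{2} - -72\right)\right)} = 2620336 \cdot \frac{1}{826961} - \frac{1819}{\left(23 + 1296 + 72\right) \left(\frac{1}{21} + \left(23 + 1296 + 72\right)\right)} = \frac{2620336}{826961} - \frac{1819}{1391 \left(\frac{1}{21} + 1391\right)} = \frac{2620336}{826961} - \frac{1819}{1391 \cdot \frac{29212}{21}} = \frac{2620336}{826961} - \frac{1819}{\frac{40633892}{21}} = \frac{2620336}{826961} - \frac{357}{379756} = \frac{994793092939}{314043401516}$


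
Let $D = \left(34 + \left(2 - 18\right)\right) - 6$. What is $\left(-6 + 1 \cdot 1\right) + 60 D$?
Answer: $715$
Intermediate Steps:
$D = 12$ ($D = \left(34 - 16\right) - 6 = 18 - 6 = 12$)
$\left(-6 + 1 \cdot 1\right) + 60 D = \left(-6 + 1 \cdot 1\right) + 60 \cdot 12 = \left(-6 + 1\right) + 720 = -5 + 720 = 715$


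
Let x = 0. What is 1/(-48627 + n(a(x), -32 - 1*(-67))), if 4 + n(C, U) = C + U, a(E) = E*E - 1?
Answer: -1/48597 ≈ -2.0577e-5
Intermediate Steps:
a(E) = -1 + E**2 (a(E) = E**2 - 1 = -1 + E**2)
n(C, U) = -4 + C + U (n(C, U) = -4 + (C + U) = -4 + C + U)
1/(-48627 + n(a(x), -32 - 1*(-67))) = 1/(-48627 + (-4 + (-1 + 0**2) + (-32 - 1*(-67)))) = 1/(-48627 + (-4 + (-1 + 0) + (-32 + 67))) = 1/(-48627 + (-4 - 1 + 35)) = 1/(-48627 + 30) = 1/(-48597) = -1/48597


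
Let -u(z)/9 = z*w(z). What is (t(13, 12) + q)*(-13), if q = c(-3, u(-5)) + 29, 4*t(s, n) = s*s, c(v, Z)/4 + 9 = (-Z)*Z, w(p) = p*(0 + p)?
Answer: 263248167/4 ≈ 6.5812e+7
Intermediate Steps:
w(p) = p² (w(p) = p*p = p²)
u(z) = -9*z³ (u(z) = -9*z*z² = -9*z³)
c(v, Z) = -36 - 4*Z² (c(v, Z) = -36 + 4*((-Z)*Z) = -36 + 4*(-Z²) = -36 - 4*Z²)
t(s, n) = s²/4 (t(s, n) = (s*s)/4 = s²/4)
q = -5062507 (q = (-36 - 4*(-9*(-5)³)²) + 29 = (-36 - 4*(-9*(-125))²) + 29 = (-36 - 4*1125²) + 29 = (-36 - 4*1265625) + 29 = (-36 - 5062500) + 29 = -5062536 + 29 = -5062507)
(t(13, 12) + q)*(-13) = ((¼)*13² - 5062507)*(-13) = ((¼)*169 - 5062507)*(-13) = (169/4 - 5062507)*(-13) = -20249859/4*(-13) = 263248167/4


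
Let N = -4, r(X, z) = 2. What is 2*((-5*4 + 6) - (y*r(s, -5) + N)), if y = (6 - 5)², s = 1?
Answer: -24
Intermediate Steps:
y = 1 (y = 1² = 1)
2*((-5*4 + 6) - (y*r(s, -5) + N)) = 2*((-5*4 + 6) - (1*2 - 4)) = 2*((-20 + 6) - (2 - 4)) = 2*(-14 - 1*(-2)) = 2*(-14 + 2) = 2*(-12) = -24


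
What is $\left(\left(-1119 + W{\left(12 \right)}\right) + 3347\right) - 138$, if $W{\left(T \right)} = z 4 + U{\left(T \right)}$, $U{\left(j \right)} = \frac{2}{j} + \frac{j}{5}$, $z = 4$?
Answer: $\frac{63257}{30} \approx 2108.6$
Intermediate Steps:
$U{\left(j \right)} = \frac{2}{j} + \frac{j}{5}$ ($U{\left(j \right)} = \frac{2}{j} + j \frac{1}{5} = \frac{2}{j} + \frac{j}{5}$)
$W{\left(T \right)} = 16 + \frac{2}{T} + \frac{T}{5}$ ($W{\left(T \right)} = 4 \cdot 4 + \left(\frac{2}{T} + \frac{T}{5}\right) = 16 + \left(\frac{2}{T} + \frac{T}{5}\right) = 16 + \frac{2}{T} + \frac{T}{5}$)
$\left(\left(-1119 + W{\left(12 \right)}\right) + 3347\right) - 138 = \left(\left(-1119 + \left(16 + \frac{2}{12} + \frac{1}{5} \cdot 12\right)\right) + 3347\right) - 138 = \left(\left(-1119 + \left(16 + 2 \cdot \frac{1}{12} + \frac{12}{5}\right)\right) + 3347\right) - 138 = \left(\left(-1119 + \left(16 + \frac{1}{6} + \frac{12}{5}\right)\right) + 3347\right) - 138 = \left(\left(-1119 + \frac{557}{30}\right) + 3347\right) - 138 = \left(- \frac{33013}{30} + 3347\right) - 138 = \frac{67397}{30} - 138 = \frac{63257}{30}$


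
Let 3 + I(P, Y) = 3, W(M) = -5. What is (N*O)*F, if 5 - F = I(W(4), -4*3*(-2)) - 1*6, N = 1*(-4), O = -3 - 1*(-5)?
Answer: -88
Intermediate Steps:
O = 2 (O = -3 + 5 = 2)
N = -4
I(P, Y) = 0 (I(P, Y) = -3 + 3 = 0)
F = 11 (F = 5 - (0 - 1*6) = 5 - (0 - 6) = 5 - 1*(-6) = 5 + 6 = 11)
(N*O)*F = -4*2*11 = -8*11 = -88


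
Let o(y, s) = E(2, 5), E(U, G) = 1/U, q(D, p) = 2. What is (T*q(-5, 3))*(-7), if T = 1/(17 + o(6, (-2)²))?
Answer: -⅘ ≈ -0.80000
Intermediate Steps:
o(y, s) = ½ (o(y, s) = 1/2 = ½)
T = 2/35 (T = 1/(17 + ½) = 1/(35/2) = 2/35 ≈ 0.057143)
(T*q(-5, 3))*(-7) = ((2/35)*2)*(-7) = (4/35)*(-7) = -⅘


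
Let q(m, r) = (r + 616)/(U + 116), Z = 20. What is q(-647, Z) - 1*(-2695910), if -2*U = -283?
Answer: 1388394922/515 ≈ 2.6959e+6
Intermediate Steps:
U = 283/2 (U = -½*(-283) = 283/2 ≈ 141.50)
q(m, r) = 1232/515 + 2*r/515 (q(m, r) = (r + 616)/(283/2 + 116) = (616 + r)/(515/2) = (616 + r)*(2/515) = 1232/515 + 2*r/515)
q(-647, Z) - 1*(-2695910) = (1232/515 + (2/515)*20) - 1*(-2695910) = (1232/515 + 8/103) + 2695910 = 1272/515 + 2695910 = 1388394922/515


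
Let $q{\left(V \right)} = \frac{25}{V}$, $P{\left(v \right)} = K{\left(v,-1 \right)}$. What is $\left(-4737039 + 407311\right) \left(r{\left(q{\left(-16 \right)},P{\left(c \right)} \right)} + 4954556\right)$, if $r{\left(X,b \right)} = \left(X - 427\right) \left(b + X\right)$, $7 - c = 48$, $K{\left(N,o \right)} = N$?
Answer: $-21530857073089$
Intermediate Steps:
$c = -41$ ($c = 7 - 48 = -41$)
$P{\left(v \right)} = v$
$r{\left(X,b \right)} = \left(-427 + X\right) \left(X + b\right)$
$\left(-4737039 + 407311\right) \left(r{\left(q{\left(-16 \right)},P{\left(c \right)} \right)} + 4954556\right) = \left(-4737039 + 407311\right) \left(\left(\left(\frac{25}{-16}\right)^{2} - 427 \frac{25}{-16} - -17507 + \frac{25}{-16} \left(-41\right)\right) + 4954556\right) = - 4329728 \left(\left(\left(25 \left(- \frac{1}{16}\right)\right)^{2} - 427 \cdot 25 \left(- \frac{1}{16}\right) + 17507 + 25 \left(- \frac{1}{16}\right) \left(-41\right)\right) + 4954556\right) = - 4329728 \left(\left(\left(- \frac{25}{16}\right)^{2} - - \frac{10675}{16} + 17507 - - \frac{1025}{16}\right) + 4954556\right) = - 4329728 \left(\left(\frac{625}{256} + \frac{10675}{16} + 17507 + \frac{1025}{16}\right) + 4954556\right) = - 4329728 \left(\frac{4669617}{256} + 4954556\right) = \left(-4329728\right) \frac{1273035953}{256} = -21530857073089$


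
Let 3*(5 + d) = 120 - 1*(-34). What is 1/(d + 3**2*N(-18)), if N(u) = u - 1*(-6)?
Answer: -3/185 ≈ -0.016216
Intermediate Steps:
d = 139/3 (d = -5 + (120 - 1*(-34))/3 = -5 + (120 + 34)/3 = -5 + (1/3)*154 = -5 + 154/3 = 139/3 ≈ 46.333)
N(u) = 6 + u (N(u) = u + 6 = 6 + u)
1/(d + 3**2*N(-18)) = 1/(139/3 + 3**2*(6 - 18)) = 1/(139/3 + 9*(-12)) = 1/(139/3 - 108) = 1/(-185/3) = -3/185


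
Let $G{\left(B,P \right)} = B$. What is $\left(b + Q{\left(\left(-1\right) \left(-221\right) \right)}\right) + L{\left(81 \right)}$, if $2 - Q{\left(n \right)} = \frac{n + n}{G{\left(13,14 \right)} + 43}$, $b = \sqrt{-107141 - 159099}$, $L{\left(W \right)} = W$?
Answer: $\frac{2103}{28} + 64 i \sqrt{65} \approx 75.107 + 515.98 i$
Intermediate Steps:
$b = 64 i \sqrt{65}$ ($b = \sqrt{-266240} = 64 i \sqrt{65} \approx 515.98 i$)
$Q{\left(n \right)} = 2 - \frac{n}{28}$ ($Q{\left(n \right)} = 2 - \frac{n + n}{13 + 43} = 2 - \frac{2 n}{56} = 2 - 2 n \frac{1}{56} = 2 - \frac{n}{28}$)
$\left(b + Q{\left(\left(-1\right) \left(-221\right) \right)}\right) + L{\left(81 \right)} = \left(64 i \sqrt{65} + \left(2 - \frac{\left(-1\right) \left(-221\right)}{28}\right)\right) + 81 = \left(64 i \sqrt{65} + \left(2 - \frac{221}{28}\right)\right) + 81 = \left(64 i \sqrt{65} - \frac{165}{28}\right) + 81 = \left(- \frac{165}{28} + 64 i \sqrt{65}\right) + 81 = \frac{2103}{28} + 64 i \sqrt{65}$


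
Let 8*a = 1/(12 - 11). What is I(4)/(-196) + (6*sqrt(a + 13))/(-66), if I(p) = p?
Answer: -1/49 - sqrt(210)/44 ≈ -0.34976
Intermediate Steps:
a = 1/8 (a = 1/(8*(12 - 11)) = (1/8)/1 = (1/8)*1 = 1/8 ≈ 0.12500)
I(4)/(-196) + (6*sqrt(a + 13))/(-66) = 4/(-196) + (6*sqrt(1/8 + 13))/(-66) = 4*(-1/196) + (6*sqrt(105/8))*(-1/66) = -1/49 + (6*(sqrt(210)/4))*(-1/66) = -1/49 + (3*sqrt(210)/2)*(-1/66) = -1/49 - sqrt(210)/44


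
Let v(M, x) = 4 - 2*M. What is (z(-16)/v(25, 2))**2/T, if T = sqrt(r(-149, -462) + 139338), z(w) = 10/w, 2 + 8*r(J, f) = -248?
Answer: 25*sqrt(557227)/37730954624 ≈ 4.9461e-7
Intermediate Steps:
r(J, f) = -125/4 (r(J, f) = -1/4 + (1/8)*(-248) = -1/4 - 31 = -125/4)
T = sqrt(557227)/2 (T = sqrt(-125/4 + 139338) = sqrt(557227/4) = sqrt(557227)/2 ≈ 373.24)
(z(-16)/v(25, 2))**2/T = ((10/(-16))/(4 - 2*25))**2/((sqrt(557227)/2)) = ((10*(-1/16))/(4 - 50))**2*(2*sqrt(557227)/557227) = (-5/8/(-46))**2*(2*sqrt(557227)/557227) = (-5/8*(-1/46))**2*(2*sqrt(557227)/557227) = (5/368)**2*(2*sqrt(557227)/557227) = 25*(2*sqrt(557227)/557227)/135424 = 25*sqrt(557227)/37730954624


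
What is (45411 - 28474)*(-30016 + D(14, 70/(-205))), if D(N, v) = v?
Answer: -20843857790/41 ≈ -5.0839e+8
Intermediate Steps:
(45411 - 28474)*(-30016 + D(14, 70/(-205))) = (45411 - 28474)*(-30016 + 70/(-205)) = 16937*(-30016 + 70*(-1/205)) = 16937*(-30016 - 14/41) = 16937*(-1230670/41) = -20843857790/41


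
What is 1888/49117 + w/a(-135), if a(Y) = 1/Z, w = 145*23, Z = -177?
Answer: -28993517627/49117 ≈ -5.9030e+5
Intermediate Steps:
w = 3335
a(Y) = -1/177 (a(Y) = 1/(-177) = -1/177)
1888/49117 + w/a(-135) = 1888/49117 + 3335/(-1/177) = 1888*(1/49117) + 3335*(-177) = 1888/49117 - 590295 = -28993517627/49117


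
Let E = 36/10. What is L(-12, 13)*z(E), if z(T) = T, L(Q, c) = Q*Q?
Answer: 2592/5 ≈ 518.40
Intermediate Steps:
E = 18/5 (E = 36*(⅒) = 18/5 ≈ 3.6000)
L(Q, c) = Q²
L(-12, 13)*z(E) = (-12)²*(18/5) = 144*(18/5) = 2592/5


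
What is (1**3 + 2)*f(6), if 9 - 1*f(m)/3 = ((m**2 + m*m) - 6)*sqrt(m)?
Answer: 81 - 594*sqrt(6) ≈ -1374.0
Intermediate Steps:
f(m) = 27 - 3*sqrt(m)*(-6 + 2*m**2) (f(m) = 27 - 3*((m**2 + m*m) - 6)*sqrt(m) = 27 - 3*((m**2 + m**2) - 6)*sqrt(m) = 27 - 3*(2*m**2 - 6)*sqrt(m) = 27 - 3*(-6 + 2*m**2)*sqrt(m) = 27 - 3*sqrt(m)*(-6 + 2*m**2))
(1**3 + 2)*f(6) = (1**3 + 2)*(27 - 216*sqrt(6) + 18*sqrt(6)) = (1 + 2)*(27 - 216*sqrt(6) + 18*sqrt(6)) = 3*(27 - 216*sqrt(6) + 18*sqrt(6)) = 3*(27 - 198*sqrt(6)) = 81 - 594*sqrt(6)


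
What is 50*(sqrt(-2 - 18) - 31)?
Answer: -1550 + 100*I*sqrt(5) ≈ -1550.0 + 223.61*I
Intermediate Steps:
50*(sqrt(-2 - 18) - 31) = 50*(sqrt(-20) - 31) = 50*(2*I*sqrt(5) - 31) = 50*(-31 + 2*I*sqrt(5)) = -1550 + 100*I*sqrt(5)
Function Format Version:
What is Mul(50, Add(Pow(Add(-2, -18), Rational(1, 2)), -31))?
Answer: Add(-1550, Mul(100, I, Pow(5, Rational(1, 2)))) ≈ Add(-1550.0, Mul(223.61, I))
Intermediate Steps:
Mul(50, Add(Pow(Add(-2, -18), Rational(1, 2)), -31)) = Mul(50, Add(Pow(-20, Rational(1, 2)), -31)) = Mul(50, Add(Mul(2, I, Pow(5, Rational(1, 2))), -31)) = Mul(50, Add(-31, Mul(2, I, Pow(5, Rational(1, 2))))) = Add(-1550, Mul(100, I, Pow(5, Rational(1, 2))))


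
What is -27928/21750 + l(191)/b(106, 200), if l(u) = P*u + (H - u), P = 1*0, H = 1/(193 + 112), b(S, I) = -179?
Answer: -25770466/118744125 ≈ -0.21703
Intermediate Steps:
H = 1/305 ≈ 0.0032787
P = 0
l(u) = 1/305 - u (l(u) = 0*u + (1/305 - u) = 0 + (1/305 - u) = 1/305 - u)
-27928/21750 + l(191)/b(106, 200) = -27928/21750 + (1/305 - 1*191)/(-179) = -27928*1/21750 + (1/305 - 191)*(-1/179) = -13964/10875 - 58254/305*(-1/179) = -13964/10875 + 58254/54595 = -25770466/118744125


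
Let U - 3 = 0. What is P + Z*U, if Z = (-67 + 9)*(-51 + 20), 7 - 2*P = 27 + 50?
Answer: 5359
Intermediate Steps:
P = -35 (P = 7/2 - (27 + 50)/2 = 7/2 - ½*77 = 7/2 - 77/2 = -35)
U = 3 (U = 3 + 0 = 3)
Z = 1798 (Z = -58*(-31) = 1798)
P + Z*U = -35 + 1798*3 = -35 + 5394 = 5359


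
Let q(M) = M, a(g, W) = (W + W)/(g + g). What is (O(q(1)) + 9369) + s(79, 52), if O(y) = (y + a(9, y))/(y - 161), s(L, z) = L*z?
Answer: 1940687/144 ≈ 13477.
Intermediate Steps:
a(g, W) = W/g (a(g, W) = (2*W)/((2*g)) = (2*W)*(1/(2*g)) = W/g)
O(y) = 10*y/(9*(-161 + y)) (O(y) = (y + y/9)/(y - 161) = (y + y*(⅑))/(-161 + y) = (y + y/9)/(-161 + y) = (10*y/9)/(-161 + y) = 10*y/(9*(-161 + y)))
(O(q(1)) + 9369) + s(79, 52) = ((10/9)*1/(-161 + 1) + 9369) + 79*52 = ((10/9)*1/(-160) + 9369) + 4108 = ((10/9)*1*(-1/160) + 9369) + 4108 = (-1/144 + 9369) + 4108 = 1349135/144 + 4108 = 1940687/144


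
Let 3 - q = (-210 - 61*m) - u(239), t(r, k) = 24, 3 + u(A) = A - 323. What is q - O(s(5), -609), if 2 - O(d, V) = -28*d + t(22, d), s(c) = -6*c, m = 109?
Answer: 7637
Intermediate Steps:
u(A) = -326 + A (u(A) = -3 + (A - 323) = -3 + (-323 + A) = -326 + A)
q = 6775 (q = 3 - ((-210 - 61*109) - (-326 + 239)) = 3 - ((-210 - 6649) - 1*(-87)) = 3 - (-6859 + 87) = 3 - 1*(-6772) = 3 + 6772 = 6775)
O(d, V) = -22 + 28*d (O(d, V) = 2 - (-28*d + 24) = 2 - (24 - 28*d) = 2 + (-24 + 28*d) = -22 + 28*d)
q - O(s(5), -609) = 6775 - (-22 + 28*(-6*5)) = 6775 - (-22 + 28*(-30)) = 6775 - (-22 - 840) = 6775 - 1*(-862) = 6775 + 862 = 7637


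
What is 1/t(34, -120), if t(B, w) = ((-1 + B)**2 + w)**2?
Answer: 1/938961 ≈ 1.0650e-6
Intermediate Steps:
t(B, w) = (w + (-1 + B)**2)**2
1/t(34, -120) = 1/((-120 + (-1 + 34)**2)**2) = 1/((-120 + 33**2)**2) = 1/((-120 + 1089)**2) = 1/(969**2) = 1/938961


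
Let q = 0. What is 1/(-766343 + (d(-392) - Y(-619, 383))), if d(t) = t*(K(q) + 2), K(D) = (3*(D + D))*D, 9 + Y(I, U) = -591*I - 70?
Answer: -1/1132877 ≈ -8.8271e-7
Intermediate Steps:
Y(I, U) = -79 - 591*I (Y(I, U) = -9 + (-591*I - 70) = -9 + (-70 - 591*I) = -79 - 591*I)
K(D) = 6*D² (K(D) = (3*(2*D))*D = (6*D)*D = 6*D²)
d(t) = 2*t (d(t) = t*(6*0² + 2) = t*(6*0 + 2) = t*(0 + 2) = t*2 = 2*t)
1/(-766343 + (d(-392) - Y(-619, 383))) = 1/(-766343 + (2*(-392) - (-79 - 591*(-619)))) = 1/(-766343 + (-784 - (-79 + 365829))) = 1/(-766343 + (-784 - 1*365750)) = 1/(-766343 + (-784 - 365750)) = 1/(-766343 - 366534) = 1/(-1132877) = -1/1132877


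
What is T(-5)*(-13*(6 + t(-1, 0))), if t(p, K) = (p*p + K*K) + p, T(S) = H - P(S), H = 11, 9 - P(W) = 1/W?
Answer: -702/5 ≈ -140.40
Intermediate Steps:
P(W) = 9 - 1/W
T(S) = 2 + 1/S (T(S) = 11 - (9 - 1/S) = 11 + (-9 + 1/S) = 2 + 1/S)
t(p, K) = p + K² + p² (t(p, K) = (p² + K²) + p = (K² + p²) + p = p + K² + p²)
T(-5)*(-13*(6 + t(-1, 0))) = (2 + 1/(-5))*(-13*(6 + (-1 + 0² + (-1)²))) = (2 - ⅕)*(-13*(6 + (-1 + 0 + 1))) = 9*(-13*(6 + 0))/5 = 9*(-13*6)/5 = (9/5)*(-78) = -702/5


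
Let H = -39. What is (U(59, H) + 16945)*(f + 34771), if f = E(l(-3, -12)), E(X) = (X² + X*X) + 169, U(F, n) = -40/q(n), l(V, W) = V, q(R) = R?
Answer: 23103567410/39 ≈ 5.9240e+8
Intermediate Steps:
U(F, n) = -40/n
E(X) = 169 + 2*X² (E(X) = (X² + X²) + 169 = 2*X² + 169 = 169 + 2*X²)
f = 187 (f = 169 + 2*(-3)² = 169 + 2*9 = 169 + 18 = 187)
(U(59, H) + 16945)*(f + 34771) = (-40/(-39) + 16945)*(187 + 34771) = (-40*(-1/39) + 16945)*34958 = (40/39 + 16945)*34958 = (660895/39)*34958 = 23103567410/39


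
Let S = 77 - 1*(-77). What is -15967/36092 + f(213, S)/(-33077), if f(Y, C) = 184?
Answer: -76397341/170545012 ≈ -0.44796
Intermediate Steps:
S = 154 (S = 77 + 77 = 154)
-15967/36092 + f(213, S)/(-33077) = -15967/36092 + 184/(-33077) = -15967*1/36092 + 184*(-1/33077) = -2281/5156 - 184/33077 = -76397341/170545012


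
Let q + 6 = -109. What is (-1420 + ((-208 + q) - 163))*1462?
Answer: -2786572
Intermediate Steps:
q = -115 (q = -6 - 109 = -115)
(-1420 + ((-208 + q) - 163))*1462 = (-1420 + ((-208 - 115) - 163))*1462 = (-1420 + (-323 - 163))*1462 = (-1420 - 486)*1462 = -1906*1462 = -2786572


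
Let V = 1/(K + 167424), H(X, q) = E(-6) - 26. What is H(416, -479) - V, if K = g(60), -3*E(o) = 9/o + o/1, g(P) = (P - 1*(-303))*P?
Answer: -4446295/189204 ≈ -23.500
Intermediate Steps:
g(P) = P*(303 + P) (g(P) = (P + 303)*P = (303 + P)*P = P*(303 + P))
E(o) = -3/o - o/3 (E(o) = -(9/o + o/1)/3 = -(9/o + o*1)/3 = -(9/o + o)/3 = -(o + 9/o)/3 = -3/o - o/3)
K = 21780 (K = 60*(303 + 60) = 60*363 = 21780)
H(X, q) = -47/2 (H(X, q) = (-3/(-6) - ⅓*(-6)) - 26 = (-3*(-⅙) + 2) - 26 = (½ + 2) - 26 = 5/2 - 26 = -47/2)
V = 1/189204 (V = 1/(21780 + 167424) = 1/189204 ≈ 5.2853e-6)
H(416, -479) - V = -47/2 - 1*1/189204 = -47/2 - 1/189204 = -4446295/189204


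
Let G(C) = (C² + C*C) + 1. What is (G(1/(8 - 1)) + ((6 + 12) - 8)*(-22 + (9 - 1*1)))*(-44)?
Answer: 299596/49 ≈ 6114.2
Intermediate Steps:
G(C) = 1 + 2*C² (G(C) = (C² + C²) + 1 = 2*C² + 1 = 1 + 2*C²)
(G(1/(8 - 1)) + ((6 + 12) - 8)*(-22 + (9 - 1*1)))*(-44) = ((1 + 2*(1/(8 - 1))²) + ((6 + 12) - 8)*(-22 + (9 - 1*1)))*(-44) = ((1 + 2*(1/7)²) + (18 - 8)*(-22 + (9 - 1)))*(-44) = ((1 + 2*(⅐)²) + 10*(-22 + 8))*(-44) = ((1 + 2*(1/49)) + 10*(-14))*(-44) = ((1 + 2/49) - 140)*(-44) = (51/49 - 140)*(-44) = -6809/49*(-44) = 299596/49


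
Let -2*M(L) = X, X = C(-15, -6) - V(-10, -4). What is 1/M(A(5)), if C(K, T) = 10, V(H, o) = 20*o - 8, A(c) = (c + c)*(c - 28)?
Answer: -1/49 ≈ -0.020408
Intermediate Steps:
A(c) = 2*c*(-28 + c) (A(c) = (2*c)*(-28 + c) = 2*c*(-28 + c))
V(H, o) = -8 + 20*o
X = 98 (X = 10 - (-8 + 20*(-4)) = 10 - (-8 - 80) = 10 - 1*(-88) = 10 + 88 = 98)
M(L) = -49 (M(L) = -½*98 = -49)
1/M(A(5)) = 1/(-49) = -1/49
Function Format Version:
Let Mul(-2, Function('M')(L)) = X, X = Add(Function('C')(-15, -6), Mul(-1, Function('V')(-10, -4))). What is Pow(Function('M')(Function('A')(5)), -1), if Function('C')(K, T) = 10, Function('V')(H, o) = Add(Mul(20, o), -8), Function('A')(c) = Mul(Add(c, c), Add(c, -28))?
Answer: Rational(-1, 49) ≈ -0.020408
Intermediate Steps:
Function('A')(c) = Mul(2, c, Add(-28, c)) (Function('A')(c) = Mul(Mul(2, c), Add(-28, c)) = Mul(2, c, Add(-28, c)))
Function('V')(H, o) = Add(-8, Mul(20, o))
X = 98 (X = Add(10, Mul(-1, Add(-8, Mul(20, -4)))) = Add(10, Mul(-1, Add(-8, -80))) = Add(10, Mul(-1, -88)) = Add(10, 88) = 98)
Function('M')(L) = -49 (Function('M')(L) = Mul(Rational(-1, 2), 98) = -49)
Pow(Function('M')(Function('A')(5)), -1) = Pow(-49, -1) = Rational(-1, 49)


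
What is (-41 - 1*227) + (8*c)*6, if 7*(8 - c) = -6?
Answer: 1100/7 ≈ 157.14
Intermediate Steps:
c = 62/7 (c = 8 - ⅐*(-6) = 8 + 6/7 = 62/7 ≈ 8.8571)
(-41 - 1*227) + (8*c)*6 = (-41 - 1*227) + (8*(62/7))*6 = (-41 - 227) + (496/7)*6 = -268 + 2976/7 = 1100/7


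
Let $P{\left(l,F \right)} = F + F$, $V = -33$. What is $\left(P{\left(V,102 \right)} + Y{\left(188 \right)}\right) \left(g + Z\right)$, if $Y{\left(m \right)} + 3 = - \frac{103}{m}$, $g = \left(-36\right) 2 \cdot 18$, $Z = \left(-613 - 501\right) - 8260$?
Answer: $- \frac{201049475}{94} \approx -2.1388 \cdot 10^{6}$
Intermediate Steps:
$P{\left(l,F \right)} = 2 F$
$Z = -9374$ ($Z = -1114 - 8260 = -9374$)
$g = -1296$ ($g = \left(-72\right) 18 = -1296$)
$Y{\left(m \right)} = -3 - \frac{103}{m}$
$\left(P{\left(V,102 \right)} + Y{\left(188 \right)}\right) \left(g + Z\right) = \left(2 \cdot 102 - \left(3 + \frac{103}{188}\right)\right) \left(-1296 - 9374\right) = \left(204 - \frac{667}{188}\right) \left(-10670\right) = \frac{37685}{188} \left(-10670\right) = - \frac{201049475}{94}$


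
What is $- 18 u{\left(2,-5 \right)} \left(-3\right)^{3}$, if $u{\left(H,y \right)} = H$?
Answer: $972$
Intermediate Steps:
$- 18 u{\left(2,-5 \right)} \left(-3\right)^{3} = \left(-18\right) 2 \left(-3\right)^{3} = \left(-36\right) \left(-27\right) = 972$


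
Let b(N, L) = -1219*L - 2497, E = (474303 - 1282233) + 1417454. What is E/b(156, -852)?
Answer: 609524/1036091 ≈ 0.58829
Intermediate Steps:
E = 609524 (E = -807930 + 1417454 = 609524)
b(N, L) = -2497 - 1219*L
E/b(156, -852) = 609524/(-2497 - 1219*(-852)) = 609524/(-2497 + 1038588) = 609524/1036091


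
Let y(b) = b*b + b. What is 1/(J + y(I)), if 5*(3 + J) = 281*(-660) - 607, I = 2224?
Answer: 5/24555918 ≈ 2.0362e-7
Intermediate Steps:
J = -186082/5 (J = -3 + (281*(-660) - 607)/5 = -3 + (-185460 - 607)/5 = -3 + (⅕)*(-186067) = -3 - 186067/5 = -186082/5 ≈ -37216.)
y(b) = b + b² (y(b) = b² + b = b + b²)
1/(J + y(I)) = 1/(-186082/5 + 2224*(1 + 2224)) = 1/(-186082/5 + 2224*2225) = 1/(-186082/5 + 4948400) = 1/(24555918/5) = 5/24555918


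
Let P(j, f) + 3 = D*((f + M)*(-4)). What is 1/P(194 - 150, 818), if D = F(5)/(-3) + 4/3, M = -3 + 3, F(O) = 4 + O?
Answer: 3/16351 ≈ 0.00018347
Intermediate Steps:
M = 0
D = -5/3 (D = (4 + 5)/(-3) + 4/3 = 9*(-⅓) + 4*(⅓) = -3 + 4/3 = -5/3 ≈ -1.6667)
P(j, f) = -3 + 20*f/3 (P(j, f) = -3 - 5*(f + 0)*(-4)/3 = -3 - 5*f*(-4)/3 = -3 - (-20)*f/3 = -3 + 20*f/3)
1/P(194 - 150, 818) = 1/(-3 + (20/3)*818) = 1/(-3 + 16360/3) = 1/(16351/3) = 3/16351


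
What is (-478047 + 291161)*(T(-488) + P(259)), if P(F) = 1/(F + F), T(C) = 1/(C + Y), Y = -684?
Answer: -4365123/21682 ≈ -201.32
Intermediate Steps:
T(C) = 1/(-684 + C) (T(C) = 1/(C - 684) = 1/(-684 + C))
P(F) = 1/(2*F)
(-478047 + 291161)*(T(-488) + P(259)) = (-478047 + 291161)*(1/(-684 - 488) + (½)/259) = -186886*(1/(-1172) + (½)*(1/259)) = -186886*(-1/1172 + 1/518) = -186886*327/303548 = -4365123/21682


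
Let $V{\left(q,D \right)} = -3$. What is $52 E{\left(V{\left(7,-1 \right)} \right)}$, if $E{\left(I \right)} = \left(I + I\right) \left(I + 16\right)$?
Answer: $-4056$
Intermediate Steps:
$E{\left(I \right)} = 2 I \left(16 + I\right)$
$52 E{\left(V{\left(7,-1 \right)} \right)} = 52 \cdot 2 \left(-3\right) \left(16 - 3\right) = 52 \cdot 2 \left(-3\right) 13 = 52 \left(-78\right) = -4056$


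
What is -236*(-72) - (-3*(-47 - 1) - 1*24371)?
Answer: 41219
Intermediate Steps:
-236*(-72) - (-3*(-47 - 1) - 1*24371) = 16992 - (-3*(-48) - 24371) = 16992 - (-1*(-144) - 24371) = 16992 - (144 - 24371) = 16992 - 1*(-24227) = 16992 + 24227 = 41219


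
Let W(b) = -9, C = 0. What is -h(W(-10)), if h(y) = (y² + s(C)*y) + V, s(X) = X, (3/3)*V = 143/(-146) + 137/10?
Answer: -34208/365 ≈ -93.721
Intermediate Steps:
V = 4643/365 (V = 143/(-146) + 137/10 = 143*(-1/146) + 137*(⅒) = -143/146 + 137/10 = 4643/365 ≈ 12.721)
h(y) = 4643/365 + y² (h(y) = (y² + 0*y) + 4643/365 = (y² + 0) + 4643/365 = y² + 4643/365 = 4643/365 + y²)
-h(W(-10)) = -(4643/365 + (-9)²) = -(4643/365 + 81) = -1*34208/365 = -34208/365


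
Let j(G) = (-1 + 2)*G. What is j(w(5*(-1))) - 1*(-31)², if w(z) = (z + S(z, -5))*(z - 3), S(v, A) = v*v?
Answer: -1121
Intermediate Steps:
S(v, A) = v²
w(z) = (-3 + z)*(z + z²) (w(z) = (z + z²)*(z - 3) = (z + z²)*(-3 + z) = (-3 + z)*(z + z²))
j(G) = G (j(G) = 1*G = G)
j(w(5*(-1))) - 1*(-31)² = (5*(-1))*(-3 + (5*(-1))² - 10*(-1)) - 1*(-31)² = -5*(-3 + (-5)² - 2*(-5)) - 1*961 = -5*(-3 + 25 + 10) - 961 = -5*32 - 961 = -160 - 961 = -1121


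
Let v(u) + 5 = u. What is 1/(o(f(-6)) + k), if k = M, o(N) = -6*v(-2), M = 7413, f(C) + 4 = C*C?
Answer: 1/7455 ≈ 0.00013414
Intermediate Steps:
v(u) = -5 + u
f(C) = -4 + C² (f(C) = -4 + C*C = -4 + C²)
o(N) = 42 (o(N) = -6*(-5 - 2) = -6*(-7) = 42)
k = 7413
1/(o(f(-6)) + k) = 1/(42 + 7413) = 1/7455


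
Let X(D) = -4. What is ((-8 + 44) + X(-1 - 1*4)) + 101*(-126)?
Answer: -12694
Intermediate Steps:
((-8 + 44) + X(-1 - 1*4)) + 101*(-126) = ((-8 + 44) - 4) + 101*(-126) = (36 - 4) - 12726 = 32 - 12726 = -12694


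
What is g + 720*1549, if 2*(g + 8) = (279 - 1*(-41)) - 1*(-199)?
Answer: 2231063/2 ≈ 1.1155e+6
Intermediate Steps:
g = 503/2 (g = -8 + ((279 - 1*(-41)) - 1*(-199))/2 = -8 + ((279 + 41) + 199)/2 = -8 + (320 + 199)/2 = -8 + (½)*519 = -8 + 519/2 = 503/2 ≈ 251.50)
g + 720*1549 = 503/2 + 720*1549 = 503/2 + 1115280 = 2231063/2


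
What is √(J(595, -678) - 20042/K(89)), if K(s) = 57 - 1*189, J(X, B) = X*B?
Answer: I*√14517294/6 ≈ 635.03*I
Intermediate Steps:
J(X, B) = B*X
K(s) = -132 (K(s) = 57 - 189 = -132)
√(J(595, -678) - 20042/K(89)) = √(-678*595 - 20042/(-132)) = √(-403410 - 20042*(-1/132)) = √(-403410 + 911/6) = √(-2419549/6) = I*√14517294/6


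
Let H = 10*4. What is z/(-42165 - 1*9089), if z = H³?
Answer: -32000/25627 ≈ -1.2487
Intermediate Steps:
H = 40
z = 64000 (z = 40³ = 64000)
z/(-42165 - 1*9089) = 64000/(-42165 - 1*9089) = 64000/(-42165 - 9089) = 64000/(-51254) = 64000*(-1/51254) = -32000/25627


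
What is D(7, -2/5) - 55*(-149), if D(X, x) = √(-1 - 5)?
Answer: 8195 + I*√6 ≈ 8195.0 + 2.4495*I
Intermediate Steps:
D(X, x) = I*√6 (D(X, x) = √(-6) = I*√6)
D(7, -2/5) - 55*(-149) = I*√6 - 55*(-149) = I*√6 + 8195 = 8195 + I*√6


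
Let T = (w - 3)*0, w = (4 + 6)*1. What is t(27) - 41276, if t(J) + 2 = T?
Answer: -41278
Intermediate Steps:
w = 10 (w = 10*1 = 10)
T = 0 (T = (10 - 3)*0 = 7*0 = 0)
t(J) = -2 (t(J) = -2 + 0 = -2)
t(27) - 41276 = -2 - 41276 = -41278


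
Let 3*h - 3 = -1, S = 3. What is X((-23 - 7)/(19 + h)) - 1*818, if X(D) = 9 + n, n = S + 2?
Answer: -804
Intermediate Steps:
h = ⅔ (h = 1 + (⅓)*(-1) = 1 - ⅓ = ⅔ ≈ 0.66667)
n = 5 (n = 3 + 2 = 5)
X(D) = 14 (X(D) = 9 + 5 = 14)
X((-23 - 7)/(19 + h)) - 1*818 = 14 - 1*818 = 14 - 818 = -804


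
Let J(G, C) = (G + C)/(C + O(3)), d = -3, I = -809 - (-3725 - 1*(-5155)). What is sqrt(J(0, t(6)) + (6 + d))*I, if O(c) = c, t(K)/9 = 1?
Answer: -2239*sqrt(15)/2 ≈ -4335.8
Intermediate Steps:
t(K) = 9 (t(K) = 9*1 = 9)
I = -2239 (I = -809 - (-3725 + 5155) = -809 - 1*1430 = -809 - 1430 = -2239)
J(G, C) = (C + G)/(3 + C) (J(G, C) = (G + C)/(C + 3) = (C + G)/(3 + C))
sqrt(J(0, t(6)) + (6 + d))*I = sqrt((9 + 0)/(3 + 9) + (6 - 3))*(-2239) = sqrt(9/12 + 3)*(-2239) = sqrt((1/12)*9 + 3)*(-2239) = sqrt(3/4 + 3)*(-2239) = sqrt(15/4)*(-2239) = (sqrt(15)/2)*(-2239) = -2239*sqrt(15)/2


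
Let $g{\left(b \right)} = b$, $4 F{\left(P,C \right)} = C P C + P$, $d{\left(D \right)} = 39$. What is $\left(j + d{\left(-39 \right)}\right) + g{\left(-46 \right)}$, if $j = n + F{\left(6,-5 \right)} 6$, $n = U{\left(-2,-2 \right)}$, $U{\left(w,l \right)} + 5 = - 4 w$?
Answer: $230$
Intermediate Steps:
$U{\left(w,l \right)} = -5 - 4 w$
$F{\left(P,C \right)} = \frac{P}{4} + \frac{P C^{2}}{4}$ ($F{\left(P,C \right)} = \frac{C P C + P}{4} = \frac{P C^{2} + P}{4} = \frac{P + P C^{2}}{4} = \frac{P}{4} + \frac{P C^{2}}{4}$)
$n = 3$ ($n = -5 - -8 = -5 + 8 = 3$)
$j = 237$ ($j = 3 + \frac{1}{4} \cdot 6 \left(1 + \left(-5\right)^{2}\right) 6 = 3 + \frac{1}{4} \cdot 6 \left(1 + 25\right) 6 = 3 + \frac{1}{4} \cdot 6 \cdot 26 \cdot 6 = 3 + 39 \cdot 6 = 3 + 234 = 237$)
$\left(j + d{\left(-39 \right)}\right) + g{\left(-46 \right)} = \left(237 + 39\right) - 46 = 276 - 46 = 230$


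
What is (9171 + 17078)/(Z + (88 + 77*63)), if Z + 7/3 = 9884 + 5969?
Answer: 78747/62369 ≈ 1.2626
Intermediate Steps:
Z = 47552/3 (Z = -7/3 + (9884 + 5969) = -7/3 + 15853 = 47552/3 ≈ 15851.)
(9171 + 17078)/(Z + (88 + 77*63)) = (9171 + 17078)/(47552/3 + (88 + 77*63)) = 26249/(47552/3 + (88 + 4851)) = 26249/(47552/3 + 4939) = 26249/(62369/3) = 26249*(3/62369) = 78747/62369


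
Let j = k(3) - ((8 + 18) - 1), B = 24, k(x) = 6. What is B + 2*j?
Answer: -14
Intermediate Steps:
j = -19 (j = 6 - ((8 + 18) - 1) = 6 - (26 - 1) = 6 - 1*25 = 6 - 25 = -19)
B + 2*j = 24 + 2*(-19) = 24 - 38 = -14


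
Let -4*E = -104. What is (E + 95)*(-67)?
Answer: -8107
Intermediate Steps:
E = 26 (E = -1/4*(-104) = 26)
(E + 95)*(-67) = (26 + 95)*(-67) = 121*(-67) = -8107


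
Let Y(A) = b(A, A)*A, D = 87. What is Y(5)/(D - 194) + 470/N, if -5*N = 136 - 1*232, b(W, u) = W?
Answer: 124525/5136 ≈ 24.246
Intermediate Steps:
Y(A) = A² (Y(A) = A*A = A²)
N = 96/5 (N = -(136 - 1*232)/5 = -(136 - 232)/5 = -⅕*(-96) = 96/5 ≈ 19.200)
Y(5)/(D - 194) + 470/N = 5²/(87 - 194) + 470/(96/5) = 25/(-107) + 470*(5/96) = 25*(-1/107) + 1175/48 = -25/107 + 1175/48 = 124525/5136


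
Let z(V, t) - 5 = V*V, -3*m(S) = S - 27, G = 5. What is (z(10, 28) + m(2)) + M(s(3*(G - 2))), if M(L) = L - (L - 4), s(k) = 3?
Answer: 352/3 ≈ 117.33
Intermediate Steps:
m(S) = 9 - S/3 (m(S) = -(S - 27)/3 = -(-27 + S)/3 = 9 - S/3)
z(V, t) = 5 + V² (z(V, t) = 5 + V*V = 5 + V²)
M(L) = 4 (M(L) = L - (-4 + L) = L + (4 - L) = 4)
(z(10, 28) + m(2)) + M(s(3*(G - 2))) = ((5 + 10²) + (9 - ⅓*2)) + 4 = ((5 + 100) + (9 - ⅔)) + 4 = (105 + 25/3) + 4 = 340/3 + 4 = 352/3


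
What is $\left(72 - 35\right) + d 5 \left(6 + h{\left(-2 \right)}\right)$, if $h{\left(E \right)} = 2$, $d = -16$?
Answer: $-603$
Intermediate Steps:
$\left(72 - 35\right) + d 5 \left(6 + h{\left(-2 \right)}\right) = \left(72 - 35\right) - 16 \cdot 5 \left(6 + 2\right) = \left(72 - 35\right) - 16 \cdot 5 \cdot 8 = \left(72 - 35\right) - 640 = 37 - 640 = -603$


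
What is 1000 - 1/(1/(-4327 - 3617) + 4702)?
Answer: 37352679056/37352687 ≈ 1000.0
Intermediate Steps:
1000 - 1/(1/(-4327 - 3617) + 4702) = 1000 - 1/(1/(-7944) + 4702) = 1000 - 1/(-1/7944 + 4702) = 1000 - 1/37352687/7944 = 1000 - 1*7944/37352687 = 1000 - 7944/37352687 = 37352679056/37352687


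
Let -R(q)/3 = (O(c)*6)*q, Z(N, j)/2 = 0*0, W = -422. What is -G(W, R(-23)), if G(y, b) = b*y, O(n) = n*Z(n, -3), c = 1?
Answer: 0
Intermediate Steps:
Z(N, j) = 0 (Z(N, j) = 2*(0*0) = 2*0 = 0)
O(n) = 0 (O(n) = n*0 = 0)
R(q) = 0 (R(q) = -3*0*6*q = -0*q = -3*0 = 0)
-G(W, R(-23)) = -0*(-422) = -1*0 = 0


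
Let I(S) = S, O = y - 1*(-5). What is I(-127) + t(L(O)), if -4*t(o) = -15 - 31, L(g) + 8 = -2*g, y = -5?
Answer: -231/2 ≈ -115.50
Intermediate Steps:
O = 0 (O = -5 - 1*(-5) = -5 + 5 = 0)
L(g) = -8 - 2*g
t(o) = 23/2 (t(o) = -(-15 - 31)/4 = -¼*(-46) = 23/2)
I(-127) + t(L(O)) = -127 + 23/2 = -231/2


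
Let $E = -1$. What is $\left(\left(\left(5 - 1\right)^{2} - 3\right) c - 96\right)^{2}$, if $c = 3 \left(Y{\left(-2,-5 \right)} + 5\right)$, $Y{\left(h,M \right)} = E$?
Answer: $3600$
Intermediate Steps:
$Y{\left(h,M \right)} = -1$
$c = 12$ ($c = 3 \left(-1 + 5\right) = 3 \cdot 4 = 12$)
$\left(\left(\left(5 - 1\right)^{2} - 3\right) c - 96\right)^{2} = \left(\left(\left(5 - 1\right)^{2} - 3\right) 12 - 96\right)^{2} = \left(\left(4^{2} - 3\right) 12 - 96\right)^{2} = \left(\left(16 - 3\right) 12 - 96\right)^{2} = \left(13 \cdot 12 - 96\right)^{2} = \left(156 - 96\right)^{2} = 60^{2} = 3600$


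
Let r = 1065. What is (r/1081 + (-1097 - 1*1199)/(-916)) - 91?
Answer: -21662580/247549 ≈ -87.508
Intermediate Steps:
(r/1081 + (-1097 - 1*1199)/(-916)) - 91 = (1065/1081 + (-1097 - 1*1199)/(-916)) - 91 = (1065*(1/1081) + (-1097 - 1199)*(-1/916)) - 91 = (1065/1081 - 2296*(-1/916)) - 91 = (1065/1081 + 574/229) - 91 = 864379/247549 - 91 = -21662580/247549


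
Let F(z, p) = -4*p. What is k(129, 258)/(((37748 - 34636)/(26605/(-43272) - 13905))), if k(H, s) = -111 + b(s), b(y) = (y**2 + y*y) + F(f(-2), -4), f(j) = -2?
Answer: -80049117629245/134662464 ≈ -5.9444e+5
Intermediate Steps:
b(y) = 16 + 2*y**2 (b(y) = (y**2 + y*y) - 4*(-4) = (y**2 + y**2) + 16 = 2*y**2 + 16 = 16 + 2*y**2)
k(H, s) = -95 + 2*s**2 (k(H, s) = -111 + (16 + 2*s**2) = -95 + 2*s**2)
k(129, 258)/(((37748 - 34636)/(26605/(-43272) - 13905))) = (-95 + 2*258**2)/(((37748 - 34636)/(26605/(-43272) - 13905))) = (-95 + 2*66564)/((3112/(26605*(-1/43272) - 13905))) = (-95 + 133128)/((3112/(-26605/43272 - 13905))) = 133033/((3112/(-601723765/43272))) = 133033/((3112*(-43272/601723765))) = 133033/(-134662464/601723765) = 133033*(-601723765/134662464) = -80049117629245/134662464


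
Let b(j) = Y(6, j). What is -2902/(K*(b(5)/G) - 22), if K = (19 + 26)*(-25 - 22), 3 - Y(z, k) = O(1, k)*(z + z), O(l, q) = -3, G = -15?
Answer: -2902/5477 ≈ -0.52985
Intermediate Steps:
Y(z, k) = 3 + 6*z (Y(z, k) = 3 - (-3)*(z + z) = 3 - (-3)*2*z = 3 - (-6)*z = 3 + 6*z)
b(j) = 39 (b(j) = 3 + 6*6 = 3 + 36 = 39)
K = -2115 (K = 45*(-47) = -2115)
-2902/(K*(b(5)/G) - 22) = -2902/(-82485/(-15) - 22) = -2902/(-82485*(-1)/15 - 22) = -2902/(-2115*(-13/5) - 22) = -2902/(5499 - 22) = -2902/5477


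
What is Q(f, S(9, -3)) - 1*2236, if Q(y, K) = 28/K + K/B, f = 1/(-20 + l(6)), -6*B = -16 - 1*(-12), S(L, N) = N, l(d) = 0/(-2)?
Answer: -13499/6 ≈ -2249.8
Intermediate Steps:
l(d) = 0 (l(d) = 0*(-½) = 0)
B = ⅔ (B = -(-16 - 1*(-12))/6 = -(-16 + 12)/6 = -⅙*(-4) = ⅔ ≈ 0.66667)
f = -1/20 (f = 1/(-20 + 0) = 1/(-20) = -1/20 ≈ -0.050000)
Q(y, K) = 28/K + 3*K/2 (Q(y, K) = 28/K + K/(⅔) = 28/K + K*(3/2) = 28/K + 3*K/2)
Q(f, S(9, -3)) - 1*2236 = (28/(-3) + (3/2)*(-3)) - 1*2236 = (28*(-⅓) - 9/2) - 2236 = (-28/3 - 9/2) - 2236 = -83/6 - 2236 = -13499/6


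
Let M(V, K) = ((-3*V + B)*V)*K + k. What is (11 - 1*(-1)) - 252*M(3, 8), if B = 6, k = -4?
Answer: 19164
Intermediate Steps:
M(V, K) = -4 + K*V*(6 - 3*V) (M(V, K) = ((-3*V + 6)*V)*K - 4 = ((6 - 3*V)*V)*K - 4 = (V*(6 - 3*V))*K - 4 = K*V*(6 - 3*V) - 4 = -4 + K*V*(6 - 3*V))
(11 - 1*(-1)) - 252*M(3, 8) = (11 - 1*(-1)) - 252*(-4 - 3*8*3**2 + 6*8*3) = (11 + 1) - 252*(-4 - 3*8*9 + 144) = 12 - 252*(-4 - 216 + 144) = 12 - 252*(-76) = 12 + 19152 = 19164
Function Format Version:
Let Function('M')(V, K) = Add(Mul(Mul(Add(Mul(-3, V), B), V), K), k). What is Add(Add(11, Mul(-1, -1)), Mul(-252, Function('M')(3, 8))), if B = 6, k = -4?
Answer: 19164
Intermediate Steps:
Function('M')(V, K) = Add(-4, Mul(K, V, Add(6, Mul(-3, V)))) (Function('M')(V, K) = Add(Mul(Mul(Add(Mul(-3, V), 6), V), K), -4) = Add(Mul(Mul(Add(6, Mul(-3, V)), V), K), -4) = Add(Mul(Mul(V, Add(6, Mul(-3, V))), K), -4) = Add(Mul(K, V, Add(6, Mul(-3, V))), -4) = Add(-4, Mul(K, V, Add(6, Mul(-3, V)))))
Add(Add(11, Mul(-1, -1)), Mul(-252, Function('M')(3, 8))) = Add(Add(11, Mul(-1, -1)), Mul(-252, Add(-4, Mul(-3, 8, Pow(3, 2)), Mul(6, 8, 3)))) = Add(Add(11, 1), Mul(-252, Add(-4, Mul(-3, 8, 9), 144))) = Add(12, Mul(-252, Add(-4, -216, 144))) = Add(12, Mul(-252, -76)) = Add(12, 19152) = 19164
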